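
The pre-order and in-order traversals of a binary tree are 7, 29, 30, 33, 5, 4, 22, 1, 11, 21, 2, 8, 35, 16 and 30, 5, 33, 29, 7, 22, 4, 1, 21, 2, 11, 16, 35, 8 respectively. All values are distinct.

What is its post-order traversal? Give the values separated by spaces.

The first element of pre-order is the root; it splits in-order into left and right subtrees.
Root 7: left subtree has 4 nodes {30, 5, 33, 29}, right has 9 {22, 4, 1, 21, 2, 11, 16, 35, 8}.
  Root 29: left subtree has 3 nodes {30, 5, 33}, right has 0 { }.
    Root 30: left subtree has 0 nodes { }, right has 2 {5, 33}.
      Root 33: left subtree has 1 node {5}, right has 0 { }.
  Root 4: left subtree has 1 node {22}, right has 7 {1, 21, 2, 11, 16, 35, 8}.
    Root 1: left subtree has 0 nodes { }, right has 6 {21, 2, 11, 16, 35, 8}.
      Root 11: left subtree has 2 nodes {21, 2}, right has 3 {16, 35, 8}.
        Root 21: left subtree has 0 nodes { }, right has 1 {2}.
        Root 8: left subtree has 2 nodes {16, 35}, right has 0 { }.
          Root 35: left subtree has 1 node {16}, right has 0 { }.

5 33 30 29 22 2 21 16 35 8 11 1 4 7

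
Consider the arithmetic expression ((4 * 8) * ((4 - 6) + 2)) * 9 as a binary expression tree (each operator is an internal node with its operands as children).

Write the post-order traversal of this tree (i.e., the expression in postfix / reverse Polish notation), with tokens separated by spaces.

4 8 * 4 6 - 2 + * 9 *

Post-order on an expression tree gives postfix notation: for each operator, emit left operand, right operand, then the operator.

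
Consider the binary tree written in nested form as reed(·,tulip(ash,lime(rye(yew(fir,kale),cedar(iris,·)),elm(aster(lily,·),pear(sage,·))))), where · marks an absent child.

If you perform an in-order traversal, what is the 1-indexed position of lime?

In-order visits the left subtree, then the node, then the right subtree.
At reed: no left child.
Visit reed.
At reed: go right to tulip.
  At tulip: go left to ash.
    ash is a leaf — visit ash.
  Visit tulip.
  At tulip: go right to lime.
    At lime: go left to rye.
      At rye: go left to yew.
        At yew: go left to fir.
          fir is a leaf — visit fir.
        Visit yew.
        At yew: go right to kale.
          kale is a leaf — visit kale.
      Visit rye.
      At rye: go right to cedar.
        At cedar: go left to iris.
          iris is a leaf — visit iris.
        Visit cedar.
        At cedar: no right child.
    Visit lime.
    At lime: go right to elm.
      At elm: go left to aster.
        At aster: go left to lily.
          lily is a leaf — visit lily.
        Visit aster.
        At aster: no right child.
      Visit elm.
      At elm: go right to pear.
        At pear: go left to sage.
          sage is a leaf — visit sage.
        Visit pear.
        At pear: no right child.
Full in-order sequence: reed, ash, tulip, fir, yew, kale, rye, iris, cedar, lime, lily, aster, elm, sage, pear.

10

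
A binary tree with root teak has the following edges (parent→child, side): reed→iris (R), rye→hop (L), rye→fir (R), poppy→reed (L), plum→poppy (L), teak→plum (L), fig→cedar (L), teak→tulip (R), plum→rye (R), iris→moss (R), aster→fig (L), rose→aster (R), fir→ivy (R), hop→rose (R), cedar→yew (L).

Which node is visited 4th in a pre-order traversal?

reed

Pre-order visits the node, then its left subtree, then its right subtree.
Visit teak.
At teak: go left to plum.
  Visit plum.
  At plum: go left to poppy.
    Visit poppy.
    At poppy: go left to reed.
      Visit reed.
      At reed: no left child.
      At reed: go right to iris.
        Visit iris.
        At iris: no left child.
        At iris: go right to moss.
          moss is a leaf — visit moss.
    At poppy: no right child.
  At plum: go right to rye.
    Visit rye.
    At rye: go left to hop.
      Visit hop.
      At hop: no left child.
      At hop: go right to rose.
        Visit rose.
        At rose: no left child.
        At rose: go right to aster.
          Visit aster.
          At aster: go left to fig.
            Visit fig.
            At fig: go left to cedar.
              Visit cedar.
              At cedar: go left to yew.
                yew is a leaf — visit yew.
              At cedar: no right child.
            At fig: no right child.
          At aster: no right child.
    At rye: go right to fir.
      Visit fir.
      At fir: no left child.
      At fir: go right to ivy.
        ivy is a leaf — visit ivy.
At teak: go right to tulip.
  tulip is a leaf — visit tulip.
Full pre-order sequence: teak, plum, poppy, reed, iris, moss, rye, hop, rose, aster, fig, cedar, yew, fir, ivy, tulip.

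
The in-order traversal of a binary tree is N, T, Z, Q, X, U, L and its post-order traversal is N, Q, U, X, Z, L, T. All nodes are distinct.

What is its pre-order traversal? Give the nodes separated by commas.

The last element of post-order is the root; it splits in-order into left and right subtrees.
Root T: left subtree has 1 node {N}, right has 5 {Z, Q, X, U, L}.
  Root L: left subtree has 4 nodes {Z, Q, X, U}, right has 0 { }.
    Root Z: left subtree has 0 nodes { }, right has 3 {Q, X, U}.
      Root X: left subtree has 1 node {Q}, right has 1 {U}.

T, N, L, Z, X, Q, U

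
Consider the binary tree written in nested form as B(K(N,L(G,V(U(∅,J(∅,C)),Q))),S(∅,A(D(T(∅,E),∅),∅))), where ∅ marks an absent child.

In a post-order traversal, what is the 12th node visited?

Post-order visits the left subtree, then the right subtree, then the node.
At B: go left to K.
  At K: go left to N.
    N is a leaf — visit N.
  At K: go right to L.
    At L: go left to G.
      G is a leaf — visit G.
    At L: go right to V.
      At V: go left to U.
        At U: no left child.
        At U: go right to J.
          At J: no left child.
          At J: go right to C.
            C is a leaf — visit C.
          Visit J.
        Visit U.
      At V: go right to Q.
        Q is a leaf — visit Q.
      Visit V.
    Visit L.
  Visit K.
At B: go right to S.
  At S: no left child.
  At S: go right to A.
    At A: go left to D.
      At D: go left to T.
        At T: no left child.
        At T: go right to E.
          E is a leaf — visit E.
        Visit T.
      At D: no right child.
      Visit D.
    At A: no right child.
    Visit A.
  Visit S.
Visit B.
Full post-order sequence: N, G, C, J, U, Q, V, L, K, E, T, D, A, S, B.

D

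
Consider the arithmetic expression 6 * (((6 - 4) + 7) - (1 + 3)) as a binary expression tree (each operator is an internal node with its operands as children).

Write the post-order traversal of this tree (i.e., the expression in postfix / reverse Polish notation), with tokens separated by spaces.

6 6 4 - 7 + 1 3 + - *

Post-order on an expression tree gives postfix notation: for each operator, emit left operand, right operand, then the operator.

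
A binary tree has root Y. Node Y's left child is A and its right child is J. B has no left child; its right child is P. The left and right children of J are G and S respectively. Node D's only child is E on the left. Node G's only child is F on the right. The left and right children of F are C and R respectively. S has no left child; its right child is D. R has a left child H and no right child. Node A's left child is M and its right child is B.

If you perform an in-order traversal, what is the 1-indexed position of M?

In-order visits the left subtree, then the node, then the right subtree.
At Y: go left to A.
  At A: go left to M.
    M is a leaf — visit M.
  Visit A.
  At A: go right to B.
    At B: no left child.
    Visit B.
    At B: go right to P.
      P is a leaf — visit P.
Visit Y.
At Y: go right to J.
  At J: go left to G.
    At G: no left child.
    Visit G.
    At G: go right to F.
      At F: go left to C.
        C is a leaf — visit C.
      Visit F.
      At F: go right to R.
        At R: go left to H.
          H is a leaf — visit H.
        Visit R.
        At R: no right child.
  Visit J.
  At J: go right to S.
    At S: no left child.
    Visit S.
    At S: go right to D.
      At D: go left to E.
        E is a leaf — visit E.
      Visit D.
      At D: no right child.
Full in-order sequence: M, A, B, P, Y, G, C, F, H, R, J, S, E, D.

1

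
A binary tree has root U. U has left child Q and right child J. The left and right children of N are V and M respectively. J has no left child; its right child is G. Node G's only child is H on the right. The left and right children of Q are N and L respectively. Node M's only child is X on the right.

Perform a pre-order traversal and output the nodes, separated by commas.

Pre-order visits the node, then its left subtree, then its right subtree.
Visit U.
At U: go left to Q.
  Visit Q.
  At Q: go left to N.
    Visit N.
    At N: go left to V.
      V is a leaf — visit V.
    At N: go right to M.
      Visit M.
      At M: no left child.
      At M: go right to X.
        X is a leaf — visit X.
  At Q: go right to L.
    L is a leaf — visit L.
At U: go right to J.
  Visit J.
  At J: no left child.
  At J: go right to G.
    Visit G.
    At G: no left child.
    At G: go right to H.
      H is a leaf — visit H.

U, Q, N, V, M, X, L, J, G, H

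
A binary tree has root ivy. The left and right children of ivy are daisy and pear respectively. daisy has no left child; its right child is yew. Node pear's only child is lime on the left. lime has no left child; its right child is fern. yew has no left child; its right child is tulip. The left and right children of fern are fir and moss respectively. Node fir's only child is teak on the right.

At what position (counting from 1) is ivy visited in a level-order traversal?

Level-order visits nodes level by level from the root, left to right within each level.
Level 0: ivy
Level 1: daisy, pear
Level 2: yew, lime
Level 3: tulip, fern
Level 4: fir, moss
Level 5: teak
Full level-order sequence: ivy, daisy, pear, yew, lime, tulip, fern, fir, moss, teak.

1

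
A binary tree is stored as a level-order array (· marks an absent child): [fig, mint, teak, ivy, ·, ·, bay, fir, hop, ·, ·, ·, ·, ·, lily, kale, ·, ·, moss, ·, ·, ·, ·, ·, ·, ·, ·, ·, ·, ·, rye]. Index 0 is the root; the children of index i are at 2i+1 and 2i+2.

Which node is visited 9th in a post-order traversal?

Post-order visits the left subtree, then the right subtree, then the node.
At fig: go left to mint.
  At mint: go left to ivy.
    At ivy: go left to fir.
      At fir: go left to kale.
        kale is a leaf — visit kale.
      At fir: no right child.
      Visit fir.
    At ivy: go right to hop.
      At hop: no left child.
      At hop: go right to moss.
        moss is a leaf — visit moss.
      Visit hop.
    Visit ivy.
  At mint: no right child.
  Visit mint.
At fig: go right to teak.
  At teak: no left child.
  At teak: go right to bay.
    At bay: no left child.
    At bay: go right to lily.
      At lily: no left child.
      At lily: go right to rye.
        rye is a leaf — visit rye.
      Visit lily.
    Visit bay.
  Visit teak.
Visit fig.
Full post-order sequence: kale, fir, moss, hop, ivy, mint, rye, lily, bay, teak, fig.

bay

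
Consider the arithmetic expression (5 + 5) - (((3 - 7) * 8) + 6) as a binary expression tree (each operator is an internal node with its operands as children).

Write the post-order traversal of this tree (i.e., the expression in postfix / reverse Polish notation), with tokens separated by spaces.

Post-order on an expression tree gives postfix notation: for each operator, emit left operand, right operand, then the operator.

5 5 + 3 7 - 8 * 6 + -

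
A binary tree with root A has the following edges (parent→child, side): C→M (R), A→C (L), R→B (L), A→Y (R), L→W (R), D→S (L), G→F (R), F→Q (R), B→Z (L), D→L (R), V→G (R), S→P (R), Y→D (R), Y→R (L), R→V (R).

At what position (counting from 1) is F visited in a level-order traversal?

Level-order visits nodes level by level from the root, left to right within each level.
Level 0: A
Level 1: C, Y
Level 2: M, R, D
Level 3: B, V, S, L
Level 4: Z, G, P, W
Level 5: F
Level 6: Q
Full level-order sequence: A, C, Y, M, R, D, B, V, S, L, Z, G, P, W, F, Q.

15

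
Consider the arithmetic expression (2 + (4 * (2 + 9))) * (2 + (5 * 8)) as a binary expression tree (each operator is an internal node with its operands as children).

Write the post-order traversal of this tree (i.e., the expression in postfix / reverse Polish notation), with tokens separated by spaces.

Post-order on an expression tree gives postfix notation: for each operator, emit left operand, right operand, then the operator.

2 4 2 9 + * + 2 5 8 * + *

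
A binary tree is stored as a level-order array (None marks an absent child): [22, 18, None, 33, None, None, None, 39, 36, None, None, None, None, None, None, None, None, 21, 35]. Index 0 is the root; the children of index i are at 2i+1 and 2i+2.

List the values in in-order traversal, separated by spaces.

39 33 21 36 35 18 22

In-order visits the left subtree, then the node, then the right subtree.
At 22: go left to 18.
  At 18: go left to 33.
    At 33: go left to 39.
      39 is a leaf — visit 39.
    Visit 33.
    At 33: go right to 36.
      At 36: go left to 21.
        21 is a leaf — visit 21.
      Visit 36.
      At 36: go right to 35.
        35 is a leaf — visit 35.
  Visit 18.
  At 18: no right child.
Visit 22.
At 22: no right child.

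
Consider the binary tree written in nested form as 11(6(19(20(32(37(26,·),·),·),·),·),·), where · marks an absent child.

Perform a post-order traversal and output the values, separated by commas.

Post-order visits the left subtree, then the right subtree, then the node.
At 11: go left to 6.
  At 6: go left to 19.
    At 19: go left to 20.
      At 20: go left to 32.
        At 32: go left to 37.
          At 37: go left to 26.
            26 is a leaf — visit 26.
          At 37: no right child.
          Visit 37.
        At 32: no right child.
        Visit 32.
      At 20: no right child.
      Visit 20.
    At 19: no right child.
    Visit 19.
  At 6: no right child.
  Visit 6.
At 11: no right child.
Visit 11.

26, 37, 32, 20, 19, 6, 11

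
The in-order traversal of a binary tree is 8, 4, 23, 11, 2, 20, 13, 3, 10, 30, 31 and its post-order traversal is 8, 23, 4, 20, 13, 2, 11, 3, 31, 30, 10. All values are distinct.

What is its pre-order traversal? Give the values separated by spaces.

10 3 11 4 8 23 2 13 20 30 31

The last element of post-order is the root; it splits in-order into left and right subtrees.
Root 10: left subtree has 8 nodes {8, 4, 23, 11, 2, 20, 13, 3}, right has 2 {30, 31}.
  Root 3: left subtree has 7 nodes {8, 4, 23, 11, 2, 20, 13}, right has 0 { }.
    Root 11: left subtree has 3 nodes {8, 4, 23}, right has 3 {2, 20, 13}.
      Root 4: left subtree has 1 node {8}, right has 1 {23}.
      Root 2: left subtree has 0 nodes { }, right has 2 {20, 13}.
        Root 13: left subtree has 1 node {20}, right has 0 { }.
  Root 30: left subtree has 0 nodes { }, right has 1 {31}.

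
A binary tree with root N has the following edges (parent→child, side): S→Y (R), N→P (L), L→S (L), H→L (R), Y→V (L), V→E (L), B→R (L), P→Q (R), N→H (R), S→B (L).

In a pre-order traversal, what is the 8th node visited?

Pre-order visits the node, then its left subtree, then its right subtree.
Visit N.
At N: go left to P.
  Visit P.
  At P: no left child.
  At P: go right to Q.
    Q is a leaf — visit Q.
At N: go right to H.
  Visit H.
  At H: no left child.
  At H: go right to L.
    Visit L.
    At L: go left to S.
      Visit S.
      At S: go left to B.
        Visit B.
        At B: go left to R.
          R is a leaf — visit R.
        At B: no right child.
      At S: go right to Y.
        Visit Y.
        At Y: go left to V.
          Visit V.
          At V: go left to E.
            E is a leaf — visit E.
          At V: no right child.
        At Y: no right child.
    At L: no right child.
Full pre-order sequence: N, P, Q, H, L, S, B, R, Y, V, E.

R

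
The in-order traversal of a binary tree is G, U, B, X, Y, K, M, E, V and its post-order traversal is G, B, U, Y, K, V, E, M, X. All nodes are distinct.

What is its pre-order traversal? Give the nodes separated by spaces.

The last element of post-order is the root; it splits in-order into left and right subtrees.
Root X: left subtree has 3 nodes {G, U, B}, right has 5 {Y, K, M, E, V}.
  Root U: left subtree has 1 node {G}, right has 1 {B}.
  Root M: left subtree has 2 nodes {Y, K}, right has 2 {E, V}.
    Root K: left subtree has 1 node {Y}, right has 0 { }.
    Root E: left subtree has 0 nodes { }, right has 1 {V}.

X U G B M K Y E V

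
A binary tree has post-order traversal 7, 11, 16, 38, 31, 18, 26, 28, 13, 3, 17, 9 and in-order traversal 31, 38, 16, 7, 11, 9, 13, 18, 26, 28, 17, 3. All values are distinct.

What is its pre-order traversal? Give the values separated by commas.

The last element of post-order is the root; it splits in-order into left and right subtrees.
Root 9: left subtree has 5 nodes {31, 38, 16, 7, 11}, right has 6 {13, 18, 26, 28, 17, 3}.
  Root 31: left subtree has 0 nodes { }, right has 4 {38, 16, 7, 11}.
    Root 38: left subtree has 0 nodes { }, right has 3 {16, 7, 11}.
      Root 16: left subtree has 0 nodes { }, right has 2 {7, 11}.
        Root 11: left subtree has 1 node {7}, right has 0 { }.
  Root 17: left subtree has 4 nodes {13, 18, 26, 28}, right has 1 {3}.
    Root 13: left subtree has 0 nodes { }, right has 3 {18, 26, 28}.
      Root 28: left subtree has 2 nodes {18, 26}, right has 0 { }.
        Root 26: left subtree has 1 node {18}, right has 0 { }.

9, 31, 38, 16, 11, 7, 17, 13, 28, 26, 18, 3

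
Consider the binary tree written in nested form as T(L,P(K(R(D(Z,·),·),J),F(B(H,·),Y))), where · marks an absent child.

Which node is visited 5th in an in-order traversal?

R

In-order visits the left subtree, then the node, then the right subtree.
At T: go left to L.
  L is a leaf — visit L.
Visit T.
At T: go right to P.
  At P: go left to K.
    At K: go left to R.
      At R: go left to D.
        At D: go left to Z.
          Z is a leaf — visit Z.
        Visit D.
        At D: no right child.
      Visit R.
      At R: no right child.
    Visit K.
    At K: go right to J.
      J is a leaf — visit J.
  Visit P.
  At P: go right to F.
    At F: go left to B.
      At B: go left to H.
        H is a leaf — visit H.
      Visit B.
      At B: no right child.
    Visit F.
    At F: go right to Y.
      Y is a leaf — visit Y.
Full in-order sequence: L, T, Z, D, R, K, J, P, H, B, F, Y.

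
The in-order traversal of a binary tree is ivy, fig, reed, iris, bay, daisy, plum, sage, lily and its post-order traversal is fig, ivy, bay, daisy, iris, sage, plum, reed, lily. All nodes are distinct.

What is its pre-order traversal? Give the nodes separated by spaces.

lily reed ivy fig plum iris daisy bay sage

The last element of post-order is the root; it splits in-order into left and right subtrees.
Root lily: left subtree has 8 nodes {ivy, fig, reed, iris, bay, daisy, plum, sage}, right has 0 { }.
  Root reed: left subtree has 2 nodes {ivy, fig}, right has 5 {iris, bay, daisy, plum, sage}.
    Root ivy: left subtree has 0 nodes { }, right has 1 {fig}.
    Root plum: left subtree has 3 nodes {iris, bay, daisy}, right has 1 {sage}.
      Root iris: left subtree has 0 nodes { }, right has 2 {bay, daisy}.
        Root daisy: left subtree has 1 node {bay}, right has 0 { }.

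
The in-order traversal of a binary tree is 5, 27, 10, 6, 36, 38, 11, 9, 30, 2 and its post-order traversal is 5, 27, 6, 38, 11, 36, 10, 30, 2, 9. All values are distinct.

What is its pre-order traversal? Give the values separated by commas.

The last element of post-order is the root; it splits in-order into left and right subtrees.
Root 9: left subtree has 7 nodes {5, 27, 10, 6, 36, 38, 11}, right has 2 {30, 2}.
  Root 10: left subtree has 2 nodes {5, 27}, right has 4 {6, 36, 38, 11}.
    Root 27: left subtree has 1 node {5}, right has 0 { }.
    Root 36: left subtree has 1 node {6}, right has 2 {38, 11}.
      Root 11: left subtree has 1 node {38}, right has 0 { }.
  Root 2: left subtree has 1 node {30}, right has 0 { }.

9, 10, 27, 5, 36, 6, 11, 38, 2, 30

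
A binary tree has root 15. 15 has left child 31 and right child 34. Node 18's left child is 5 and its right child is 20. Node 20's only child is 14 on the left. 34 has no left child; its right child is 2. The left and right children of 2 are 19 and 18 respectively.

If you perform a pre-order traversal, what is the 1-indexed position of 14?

9

Pre-order visits the node, then its left subtree, then its right subtree.
Visit 15.
At 15: go left to 31.
  31 is a leaf — visit 31.
At 15: go right to 34.
  Visit 34.
  At 34: no left child.
  At 34: go right to 2.
    Visit 2.
    At 2: go left to 19.
      19 is a leaf — visit 19.
    At 2: go right to 18.
      Visit 18.
      At 18: go left to 5.
        5 is a leaf — visit 5.
      At 18: go right to 20.
        Visit 20.
        At 20: go left to 14.
          14 is a leaf — visit 14.
        At 20: no right child.
Full pre-order sequence: 15, 31, 34, 2, 19, 18, 5, 20, 14.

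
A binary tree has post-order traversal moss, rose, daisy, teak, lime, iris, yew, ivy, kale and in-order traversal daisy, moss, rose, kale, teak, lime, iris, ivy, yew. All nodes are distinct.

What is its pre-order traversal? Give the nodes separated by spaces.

kale daisy rose moss ivy iris lime teak yew

The last element of post-order is the root; it splits in-order into left and right subtrees.
Root kale: left subtree has 3 nodes {daisy, moss, rose}, right has 5 {teak, lime, iris, ivy, yew}.
  Root daisy: left subtree has 0 nodes { }, right has 2 {moss, rose}.
    Root rose: left subtree has 1 node {moss}, right has 0 { }.
  Root ivy: left subtree has 3 nodes {teak, lime, iris}, right has 1 {yew}.
    Root iris: left subtree has 2 nodes {teak, lime}, right has 0 { }.
      Root lime: left subtree has 1 node {teak}, right has 0 { }.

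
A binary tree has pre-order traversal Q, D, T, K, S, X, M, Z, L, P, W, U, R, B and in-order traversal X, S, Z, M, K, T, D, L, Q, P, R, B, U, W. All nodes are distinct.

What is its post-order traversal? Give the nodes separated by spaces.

The first element of pre-order is the root; it splits in-order into left and right subtrees.
Root Q: left subtree has 8 nodes {X, S, Z, M, K, T, D, L}, right has 5 {P, R, B, U, W}.
  Root D: left subtree has 6 nodes {X, S, Z, M, K, T}, right has 1 {L}.
    Root T: left subtree has 5 nodes {X, S, Z, M, K}, right has 0 { }.
      Root K: left subtree has 4 nodes {X, S, Z, M}, right has 0 { }.
        Root S: left subtree has 1 node {X}, right has 2 {Z, M}.
          Root M: left subtree has 1 node {Z}, right has 0 { }.
  Root P: left subtree has 0 nodes { }, right has 4 {R, B, U, W}.
    Root W: left subtree has 3 nodes {R, B, U}, right has 0 { }.
      Root U: left subtree has 2 nodes {R, B}, right has 0 { }.
        Root R: left subtree has 0 nodes { }, right has 1 {B}.

X Z M S K T L D B R U W P Q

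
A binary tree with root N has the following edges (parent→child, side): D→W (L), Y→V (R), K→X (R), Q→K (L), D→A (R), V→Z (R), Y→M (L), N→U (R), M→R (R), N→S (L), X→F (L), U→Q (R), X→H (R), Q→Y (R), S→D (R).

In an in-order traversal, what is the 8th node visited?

In-order visits the left subtree, then the node, then the right subtree.
At N: go left to S.
  At S: no left child.
  Visit S.
  At S: go right to D.
    At D: go left to W.
      W is a leaf — visit W.
    Visit D.
    At D: go right to A.
      A is a leaf — visit A.
Visit N.
At N: go right to U.
  At U: no left child.
  Visit U.
  At U: go right to Q.
    At Q: go left to K.
      At K: no left child.
      Visit K.
      At K: go right to X.
        At X: go left to F.
          F is a leaf — visit F.
        Visit X.
        At X: go right to H.
          H is a leaf — visit H.
    Visit Q.
    At Q: go right to Y.
      At Y: go left to M.
        At M: no left child.
        Visit M.
        At M: go right to R.
          R is a leaf — visit R.
      Visit Y.
      At Y: go right to V.
        At V: no left child.
        Visit V.
        At V: go right to Z.
          Z is a leaf — visit Z.
Full in-order sequence: S, W, D, A, N, U, K, F, X, H, Q, M, R, Y, V, Z.

F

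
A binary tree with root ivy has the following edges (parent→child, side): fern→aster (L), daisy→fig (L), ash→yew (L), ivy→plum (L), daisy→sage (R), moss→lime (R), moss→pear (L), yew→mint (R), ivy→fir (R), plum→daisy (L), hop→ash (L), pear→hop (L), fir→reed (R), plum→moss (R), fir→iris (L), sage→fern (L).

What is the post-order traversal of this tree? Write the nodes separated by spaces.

fig aster fern sage daisy mint yew ash hop pear lime moss plum iris reed fir ivy

Post-order visits the left subtree, then the right subtree, then the node.
At ivy: go left to plum.
  At plum: go left to daisy.
    At daisy: go left to fig.
      fig is a leaf — visit fig.
    At daisy: go right to sage.
      At sage: go left to fern.
        At fern: go left to aster.
          aster is a leaf — visit aster.
        At fern: no right child.
        Visit fern.
      At sage: no right child.
      Visit sage.
    Visit daisy.
  At plum: go right to moss.
    At moss: go left to pear.
      At pear: go left to hop.
        At hop: go left to ash.
          At ash: go left to yew.
            At yew: no left child.
            At yew: go right to mint.
              mint is a leaf — visit mint.
            Visit yew.
          At ash: no right child.
          Visit ash.
        At hop: no right child.
        Visit hop.
      At pear: no right child.
      Visit pear.
    At moss: go right to lime.
      lime is a leaf — visit lime.
    Visit moss.
  Visit plum.
At ivy: go right to fir.
  At fir: go left to iris.
    iris is a leaf — visit iris.
  At fir: go right to reed.
    reed is a leaf — visit reed.
  Visit fir.
Visit ivy.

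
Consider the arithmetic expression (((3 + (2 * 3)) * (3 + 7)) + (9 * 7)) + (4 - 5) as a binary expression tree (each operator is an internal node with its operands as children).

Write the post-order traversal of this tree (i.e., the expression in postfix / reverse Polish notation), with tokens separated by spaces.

Post-order on an expression tree gives postfix notation: for each operator, emit left operand, right operand, then the operator.

3 2 3 * + 3 7 + * 9 7 * + 4 5 - +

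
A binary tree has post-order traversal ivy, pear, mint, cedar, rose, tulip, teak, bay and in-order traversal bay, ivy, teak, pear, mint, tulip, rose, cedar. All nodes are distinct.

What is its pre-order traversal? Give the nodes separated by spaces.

The last element of post-order is the root; it splits in-order into left and right subtrees.
Root bay: left subtree has 0 nodes { }, right has 7 {ivy, teak, pear, mint, tulip, rose, cedar}.
  Root teak: left subtree has 1 node {ivy}, right has 5 {pear, mint, tulip, rose, cedar}.
    Root tulip: left subtree has 2 nodes {pear, mint}, right has 2 {rose, cedar}.
      Root mint: left subtree has 1 node {pear}, right has 0 { }.
      Root rose: left subtree has 0 nodes { }, right has 1 {cedar}.

bay teak ivy tulip mint pear rose cedar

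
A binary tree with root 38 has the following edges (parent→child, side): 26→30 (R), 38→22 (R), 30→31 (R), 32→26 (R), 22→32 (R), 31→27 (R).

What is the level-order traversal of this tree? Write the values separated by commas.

38, 22, 32, 26, 30, 31, 27

Level-order visits nodes level by level from the root, left to right within each level.
Level 0: 38
Level 1: 22
Level 2: 32
Level 3: 26
Level 4: 30
Level 5: 31
Level 6: 27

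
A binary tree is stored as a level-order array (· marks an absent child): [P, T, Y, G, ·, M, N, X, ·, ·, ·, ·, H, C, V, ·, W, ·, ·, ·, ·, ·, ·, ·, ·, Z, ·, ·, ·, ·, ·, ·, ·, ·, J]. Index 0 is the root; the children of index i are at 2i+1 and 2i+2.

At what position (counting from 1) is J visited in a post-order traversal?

Post-order visits the left subtree, then the right subtree, then the node.
At P: go left to T.
  At T: go left to G.
    At G: go left to X.
      At X: no left child.
      At X: go right to W.
        At W: no left child.
        At W: go right to J.
          J is a leaf — visit J.
        Visit W.
      Visit X.
    At G: no right child.
    Visit G.
  At T: no right child.
  Visit T.
At P: go right to Y.
  At Y: go left to M.
    At M: no left child.
    At M: go right to H.
      At H: go left to Z.
        Z is a leaf — visit Z.
      At H: no right child.
      Visit H.
    Visit M.
  At Y: go right to N.
    At N: go left to C.
      C is a leaf — visit C.
    At N: go right to V.
      V is a leaf — visit V.
    Visit N.
  Visit Y.
Visit P.
Full post-order sequence: J, W, X, G, T, Z, H, M, C, V, N, Y, P.

1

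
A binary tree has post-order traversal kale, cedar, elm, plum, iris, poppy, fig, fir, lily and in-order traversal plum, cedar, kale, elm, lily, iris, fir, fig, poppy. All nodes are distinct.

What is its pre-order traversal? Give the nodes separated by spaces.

The last element of post-order is the root; it splits in-order into left and right subtrees.
Root lily: left subtree has 4 nodes {plum, cedar, kale, elm}, right has 4 {iris, fir, fig, poppy}.
  Root plum: left subtree has 0 nodes { }, right has 3 {cedar, kale, elm}.
    Root elm: left subtree has 2 nodes {cedar, kale}, right has 0 { }.
      Root cedar: left subtree has 0 nodes { }, right has 1 {kale}.
  Root fir: left subtree has 1 node {iris}, right has 2 {fig, poppy}.
    Root fig: left subtree has 0 nodes { }, right has 1 {poppy}.

lily plum elm cedar kale fir iris fig poppy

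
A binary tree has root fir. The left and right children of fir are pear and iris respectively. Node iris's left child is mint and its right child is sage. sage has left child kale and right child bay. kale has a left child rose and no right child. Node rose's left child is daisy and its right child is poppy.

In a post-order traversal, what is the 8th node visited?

Post-order visits the left subtree, then the right subtree, then the node.
At fir: go left to pear.
  pear is a leaf — visit pear.
At fir: go right to iris.
  At iris: go left to mint.
    mint is a leaf — visit mint.
  At iris: go right to sage.
    At sage: go left to kale.
      At kale: go left to rose.
        At rose: go left to daisy.
          daisy is a leaf — visit daisy.
        At rose: go right to poppy.
          poppy is a leaf — visit poppy.
        Visit rose.
      At kale: no right child.
      Visit kale.
    At sage: go right to bay.
      bay is a leaf — visit bay.
    Visit sage.
  Visit iris.
Visit fir.
Full post-order sequence: pear, mint, daisy, poppy, rose, kale, bay, sage, iris, fir.

sage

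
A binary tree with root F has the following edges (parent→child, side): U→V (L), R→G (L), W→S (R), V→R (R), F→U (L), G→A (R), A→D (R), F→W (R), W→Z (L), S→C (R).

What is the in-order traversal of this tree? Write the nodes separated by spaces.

V G A D R U F Z W S C

In-order visits the left subtree, then the node, then the right subtree.
At F: go left to U.
  At U: go left to V.
    At V: no left child.
    Visit V.
    At V: go right to R.
      At R: go left to G.
        At G: no left child.
        Visit G.
        At G: go right to A.
          At A: no left child.
          Visit A.
          At A: go right to D.
            D is a leaf — visit D.
      Visit R.
      At R: no right child.
  Visit U.
  At U: no right child.
Visit F.
At F: go right to W.
  At W: go left to Z.
    Z is a leaf — visit Z.
  Visit W.
  At W: go right to S.
    At S: no left child.
    Visit S.
    At S: go right to C.
      C is a leaf — visit C.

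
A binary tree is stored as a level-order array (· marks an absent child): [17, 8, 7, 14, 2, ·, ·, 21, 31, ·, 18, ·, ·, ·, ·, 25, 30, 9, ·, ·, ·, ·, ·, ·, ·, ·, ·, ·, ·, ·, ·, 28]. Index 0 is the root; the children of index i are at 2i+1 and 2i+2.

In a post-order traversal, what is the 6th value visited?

Post-order visits the left subtree, then the right subtree, then the node.
At 17: go left to 8.
  At 8: go left to 14.
    At 14: go left to 21.
      At 21: go left to 25.
        At 25: go left to 28.
          28 is a leaf — visit 28.
        At 25: no right child.
        Visit 25.
      At 21: go right to 30.
        30 is a leaf — visit 30.
      Visit 21.
    At 14: go right to 31.
      At 31: go left to 9.
        9 is a leaf — visit 9.
      At 31: no right child.
      Visit 31.
    Visit 14.
  At 8: go right to 2.
    At 2: no left child.
    At 2: go right to 18.
      18 is a leaf — visit 18.
    Visit 2.
  Visit 8.
At 17: go right to 7.
  7 is a leaf — visit 7.
Visit 17.
Full post-order sequence: 28, 25, 30, 21, 9, 31, 14, 18, 2, 8, 7, 17.

31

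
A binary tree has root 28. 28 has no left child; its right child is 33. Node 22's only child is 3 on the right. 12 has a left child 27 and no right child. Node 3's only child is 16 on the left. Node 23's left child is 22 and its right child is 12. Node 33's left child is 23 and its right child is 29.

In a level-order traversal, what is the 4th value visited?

29

Level-order visits nodes level by level from the root, left to right within each level.
Level 0: 28
Level 1: 33
Level 2: 23, 29
Level 3: 22, 12
Level 4: 3, 27
Level 5: 16
Full level-order sequence: 28, 33, 23, 29, 22, 12, 3, 27, 16.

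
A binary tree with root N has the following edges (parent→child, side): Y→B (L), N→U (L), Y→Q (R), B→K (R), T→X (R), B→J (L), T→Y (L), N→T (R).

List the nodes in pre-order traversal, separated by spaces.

N U T Y B J K Q X

Pre-order visits the node, then its left subtree, then its right subtree.
Visit N.
At N: go left to U.
  U is a leaf — visit U.
At N: go right to T.
  Visit T.
  At T: go left to Y.
    Visit Y.
    At Y: go left to B.
      Visit B.
      At B: go left to J.
        J is a leaf — visit J.
      At B: go right to K.
        K is a leaf — visit K.
    At Y: go right to Q.
      Q is a leaf — visit Q.
  At T: go right to X.
    X is a leaf — visit X.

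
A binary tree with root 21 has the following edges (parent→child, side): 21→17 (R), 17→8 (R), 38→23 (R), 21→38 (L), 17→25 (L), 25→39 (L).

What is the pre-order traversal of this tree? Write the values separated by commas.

21, 38, 23, 17, 25, 39, 8

Pre-order visits the node, then its left subtree, then its right subtree.
Visit 21.
At 21: go left to 38.
  Visit 38.
  At 38: no left child.
  At 38: go right to 23.
    23 is a leaf — visit 23.
At 21: go right to 17.
  Visit 17.
  At 17: go left to 25.
    Visit 25.
    At 25: go left to 39.
      39 is a leaf — visit 39.
    At 25: no right child.
  At 17: go right to 8.
    8 is a leaf — visit 8.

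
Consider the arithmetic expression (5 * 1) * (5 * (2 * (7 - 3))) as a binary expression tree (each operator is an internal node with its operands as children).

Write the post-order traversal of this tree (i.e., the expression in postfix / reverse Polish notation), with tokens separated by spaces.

5 1 * 5 2 7 3 - * * *

Post-order on an expression tree gives postfix notation: for each operator, emit left operand, right operand, then the operator.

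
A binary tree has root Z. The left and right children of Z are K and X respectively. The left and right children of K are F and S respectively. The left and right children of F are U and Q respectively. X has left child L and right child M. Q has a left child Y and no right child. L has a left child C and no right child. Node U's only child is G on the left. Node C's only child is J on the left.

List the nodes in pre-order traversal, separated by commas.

Pre-order visits the node, then its left subtree, then its right subtree.
Visit Z.
At Z: go left to K.
  Visit K.
  At K: go left to F.
    Visit F.
    At F: go left to U.
      Visit U.
      At U: go left to G.
        G is a leaf — visit G.
      At U: no right child.
    At F: go right to Q.
      Visit Q.
      At Q: go left to Y.
        Y is a leaf — visit Y.
      At Q: no right child.
  At K: go right to S.
    S is a leaf — visit S.
At Z: go right to X.
  Visit X.
  At X: go left to L.
    Visit L.
    At L: go left to C.
      Visit C.
      At C: go left to J.
        J is a leaf — visit J.
      At C: no right child.
    At L: no right child.
  At X: go right to M.
    M is a leaf — visit M.

Z, K, F, U, G, Q, Y, S, X, L, C, J, M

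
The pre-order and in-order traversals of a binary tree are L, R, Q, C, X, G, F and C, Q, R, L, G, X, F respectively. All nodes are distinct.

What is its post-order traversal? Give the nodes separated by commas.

The first element of pre-order is the root; it splits in-order into left and right subtrees.
Root L: left subtree has 3 nodes {C, Q, R}, right has 3 {G, X, F}.
  Root R: left subtree has 2 nodes {C, Q}, right has 0 { }.
    Root Q: left subtree has 1 node {C}, right has 0 { }.
  Root X: left subtree has 1 node {G}, right has 1 {F}.

C, Q, R, G, F, X, L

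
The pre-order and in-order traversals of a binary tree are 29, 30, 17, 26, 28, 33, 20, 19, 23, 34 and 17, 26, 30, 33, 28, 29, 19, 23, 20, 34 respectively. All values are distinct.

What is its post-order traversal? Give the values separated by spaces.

26 17 33 28 30 23 19 34 20 29

The first element of pre-order is the root; it splits in-order into left and right subtrees.
Root 29: left subtree has 5 nodes {17, 26, 30, 33, 28}, right has 4 {19, 23, 20, 34}.
  Root 30: left subtree has 2 nodes {17, 26}, right has 2 {33, 28}.
    Root 17: left subtree has 0 nodes { }, right has 1 {26}.
    Root 28: left subtree has 1 node {33}, right has 0 { }.
  Root 20: left subtree has 2 nodes {19, 23}, right has 1 {34}.
    Root 19: left subtree has 0 nodes { }, right has 1 {23}.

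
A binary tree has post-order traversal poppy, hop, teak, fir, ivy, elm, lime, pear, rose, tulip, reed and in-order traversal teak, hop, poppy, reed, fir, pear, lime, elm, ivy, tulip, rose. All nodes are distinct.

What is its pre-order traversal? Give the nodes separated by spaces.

reed teak hop poppy tulip pear fir lime elm ivy rose

The last element of post-order is the root; it splits in-order into left and right subtrees.
Root reed: left subtree has 3 nodes {teak, hop, poppy}, right has 7 {fir, pear, lime, elm, ivy, tulip, rose}.
  Root teak: left subtree has 0 nodes { }, right has 2 {hop, poppy}.
    Root hop: left subtree has 0 nodes { }, right has 1 {poppy}.
  Root tulip: left subtree has 5 nodes {fir, pear, lime, elm, ivy}, right has 1 {rose}.
    Root pear: left subtree has 1 node {fir}, right has 3 {lime, elm, ivy}.
      Root lime: left subtree has 0 nodes { }, right has 2 {elm, ivy}.
        Root elm: left subtree has 0 nodes { }, right has 1 {ivy}.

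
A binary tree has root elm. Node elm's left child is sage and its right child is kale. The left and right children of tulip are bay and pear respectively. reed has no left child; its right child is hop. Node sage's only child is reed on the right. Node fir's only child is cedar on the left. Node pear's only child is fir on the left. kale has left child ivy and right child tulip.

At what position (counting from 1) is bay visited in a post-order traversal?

Post-order visits the left subtree, then the right subtree, then the node.
At elm: go left to sage.
  At sage: no left child.
  At sage: go right to reed.
    At reed: no left child.
    At reed: go right to hop.
      hop is a leaf — visit hop.
    Visit reed.
  Visit sage.
At elm: go right to kale.
  At kale: go left to ivy.
    ivy is a leaf — visit ivy.
  At kale: go right to tulip.
    At tulip: go left to bay.
      bay is a leaf — visit bay.
    At tulip: go right to pear.
      At pear: go left to fir.
        At fir: go left to cedar.
          cedar is a leaf — visit cedar.
        At fir: no right child.
        Visit fir.
      At pear: no right child.
      Visit pear.
    Visit tulip.
  Visit kale.
Visit elm.
Full post-order sequence: hop, reed, sage, ivy, bay, cedar, fir, pear, tulip, kale, elm.

5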